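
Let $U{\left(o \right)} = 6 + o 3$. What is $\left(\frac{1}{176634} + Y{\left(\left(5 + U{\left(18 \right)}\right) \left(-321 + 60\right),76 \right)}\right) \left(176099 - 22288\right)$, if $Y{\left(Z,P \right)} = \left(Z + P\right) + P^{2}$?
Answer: $- \frac{301920786255851}{176634} \approx -1.7093 \cdot 10^{9}$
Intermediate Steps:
$U{\left(o \right)} = 6 + 3 o$
$Y{\left(Z,P \right)} = P + Z + P^{2}$ ($Y{\left(Z,P \right)} = \left(P + Z\right) + P^{2} = P + Z + P^{2}$)
$\left(\frac{1}{176634} + Y{\left(\left(5 + U{\left(18 \right)}\right) \left(-321 + 60\right),76 \right)}\right) \left(176099 - 22288\right) = \left(\frac{1}{176634} + \left(76 + \left(5 + \left(6 + 3 \cdot 18\right)\right) \left(-321 + 60\right) + 76^{2}\right)\right) \left(176099 - 22288\right) = \left(\frac{1}{176634} + \left(76 + \left(5 + \left(6 + 54\right)\right) \left(-261\right) + 5776\right)\right) 153811 = \left(\frac{1}{176634} + \left(76 + \left(5 + 60\right) \left(-261\right) + 5776\right)\right) 153811 = \left(\frac{1}{176634} + \left(76 + 65 \left(-261\right) + 5776\right)\right) 153811 = \left(\frac{1}{176634} + \left(76 - 16965 + 5776\right)\right) 153811 = \left(\frac{1}{176634} - 11113\right) 153811 = \left(- \frac{1962933641}{176634}\right) 153811 = - \frac{301920786255851}{176634}$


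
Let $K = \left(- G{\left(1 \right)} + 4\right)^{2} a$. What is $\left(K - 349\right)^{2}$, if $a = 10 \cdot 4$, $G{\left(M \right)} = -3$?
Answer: $2595321$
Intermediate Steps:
$a = 40$
$K = 1960$ ($K = \left(\left(-1\right) \left(-3\right) + 4\right)^{2} \cdot 40 = \left(3 + 4\right)^{2} \cdot 40 = 7^{2} \cdot 40 = 49 \cdot 40 = 1960$)
$\left(K - 349\right)^{2} = \left(1960 - 349\right)^{2} = 1611^{2} = 2595321$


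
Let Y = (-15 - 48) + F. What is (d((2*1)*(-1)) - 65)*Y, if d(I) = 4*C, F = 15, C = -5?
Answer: 4080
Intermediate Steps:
Y = -48 (Y = (-15 - 48) + 15 = -63 + 15 = -48)
d(I) = -20 (d(I) = 4*(-5) = -20)
(d((2*1)*(-1)) - 65)*Y = (-20 - 65)*(-48) = -85*(-48) = 4080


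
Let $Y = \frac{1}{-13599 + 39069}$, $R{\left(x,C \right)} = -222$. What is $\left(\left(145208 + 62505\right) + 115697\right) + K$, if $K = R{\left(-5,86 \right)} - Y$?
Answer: $\frac{8231598359}{25470} \approx 3.2319 \cdot 10^{5}$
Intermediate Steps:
$Y = \frac{1}{25470} \approx 3.9262 \cdot 10^{-5}$
$K = - \frac{5654341}{25470}$ ($K = -222 - \frac{1}{25470} = - \frac{5654341}{25470} \approx -222.0$)
$\left(\left(145208 + 62505\right) + 115697\right) + K = \left(\left(145208 + 62505\right) + 115697\right) - \frac{5654341}{25470} = \left(207713 + 115697\right) - \frac{5654341}{25470} = 323410 - \frac{5654341}{25470} = \frac{8231598359}{25470}$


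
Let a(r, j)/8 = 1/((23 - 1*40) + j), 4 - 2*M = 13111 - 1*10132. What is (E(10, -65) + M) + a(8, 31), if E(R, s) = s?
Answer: -21727/14 ≈ -1551.9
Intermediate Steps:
M = -2975/2 (M = 2 - (13111 - 1*10132)/2 = 2 - (13111 - 10132)/2 = 2 - ½*2979 = 2 - 2979/2 = -2975/2 ≈ -1487.5)
a(r, j) = 8/(-17 + j) (a(r, j) = 8/((23 - 1*40) + j) = 8/((23 - 40) + j) = 8/(-17 + j))
(E(10, -65) + M) + a(8, 31) = (-65 - 2975/2) + 8/(-17 + 31) = -3105/2 + 8/14 = -3105/2 + 8*(1/14) = -3105/2 + 4/7 = -21727/14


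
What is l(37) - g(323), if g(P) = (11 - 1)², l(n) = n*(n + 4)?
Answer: 1417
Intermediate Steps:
l(n) = n*(4 + n)
g(P) = 100 (g(P) = 10² = 100)
l(37) - g(323) = 37*(4 + 37) - 1*100 = 37*41 - 100 = 1517 - 100 = 1417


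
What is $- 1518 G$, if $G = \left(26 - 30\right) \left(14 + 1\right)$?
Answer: $91080$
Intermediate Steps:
$G = -60$ ($G = \left(-4\right) 15 = -60$)
$- 1518 G = \left(-1518\right) \left(-60\right) = 91080$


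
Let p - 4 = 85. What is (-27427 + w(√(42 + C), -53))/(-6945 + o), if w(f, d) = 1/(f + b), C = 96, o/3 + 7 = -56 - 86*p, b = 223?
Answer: 226688689/248748456 + √138/1492490736 ≈ 0.91132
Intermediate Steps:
p = 89 (p = 4 + 85 = 89)
o = -23151 (o = -21 + 3*(-56 - 86*89) = -21 + 3*(-56 - 7654) = -21 + 3*(-7710) = -21 - 23130 = -23151)
w(f, d) = 1/(223 + f) (w(f, d) = 1/(f + 223) = 1/(223 + f))
(-27427 + w(√(42 + C), -53))/(-6945 + o) = (-27427 + 1/(223 + √(42 + 96)))/(-6945 - 23151) = (-27427 + 1/(223 + √138))/(-30096) = (-27427 + 1/(223 + √138))*(-1/30096) = 27427/30096 - 1/(30096*(223 + √138))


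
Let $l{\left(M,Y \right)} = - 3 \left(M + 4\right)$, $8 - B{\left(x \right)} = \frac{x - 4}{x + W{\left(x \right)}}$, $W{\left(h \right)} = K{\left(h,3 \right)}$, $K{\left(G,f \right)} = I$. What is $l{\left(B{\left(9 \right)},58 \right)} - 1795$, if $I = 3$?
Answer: $- \frac{7319}{4} \approx -1829.8$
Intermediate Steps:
$K{\left(G,f \right)} = 3$
$W{\left(h \right)} = 3$
$B{\left(x \right)} = 8 - \frac{-4 + x}{3 + x}$ ($B{\left(x \right)} = 8 - \frac{x - 4}{x + 3} = 8 - \frac{-4 + x}{3 + x}$)
$l{\left(M,Y \right)} = -12 - 3 M$ ($l{\left(M,Y \right)} = - 3 \left(4 + M\right) = -12 - 3 M$)
$l{\left(B{\left(9 \right)},58 \right)} - 1795 = \left(-12 - 3 \frac{7 \left(4 + 9\right)}{3 + 9}\right) - 1795 = \left(-12 - 3 \cdot 7 \cdot \frac{1}{12} \cdot 13\right) - 1795 = \left(-12 - \frac{91}{4}\right) - 1795 = - \frac{139}{4} - 1795 = - \frac{7319}{4}$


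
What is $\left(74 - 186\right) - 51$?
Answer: $-163$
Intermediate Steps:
$\left(74 - 186\right) - 51 = -112 - 51 = -163$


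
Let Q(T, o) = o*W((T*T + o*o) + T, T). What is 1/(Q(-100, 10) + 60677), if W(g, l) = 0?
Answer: 1/60677 ≈ 1.6481e-5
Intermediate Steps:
Q(T, o) = 0 (Q(T, o) = o*0 = 0)
1/(Q(-100, 10) + 60677) = 1/(0 + 60677) = 1/60677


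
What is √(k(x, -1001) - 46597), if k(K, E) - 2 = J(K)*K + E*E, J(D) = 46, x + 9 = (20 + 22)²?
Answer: 2*√259034 ≈ 1017.9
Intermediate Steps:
x = 1755 (x = -9 + (20 + 22)² = -9 + 42² = -9 + 1764 = 1755)
k(K, E) = 2 + E² + 46*K (k(K, E) = 2 + (46*K + E*E) = 2 + (46*K + E²) = 2 + (E² + 46*K) = 2 + E² + 46*K)
√(k(x, -1001) - 46597) = √((2 + (-1001)² + 46*1755) - 46597) = √((2 + 1002001 + 80730) - 46597) = √(1082733 - 46597) = √1036136 = 2*√259034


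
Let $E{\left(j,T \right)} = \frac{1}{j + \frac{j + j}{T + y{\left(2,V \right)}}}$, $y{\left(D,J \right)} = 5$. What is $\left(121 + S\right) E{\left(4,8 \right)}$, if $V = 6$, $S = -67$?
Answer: $\frac{117}{10} \approx 11.7$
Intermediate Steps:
$E{\left(j,T \right)} = \frac{1}{j + \frac{2 j}{5 + T}}$ ($E{\left(j,T \right)} = \frac{1}{j + \frac{j + j}{T + 5}} = \frac{1}{j + \frac{2 j}{5 + T}}$)
$\left(121 + S\right) E{\left(4,8 \right)} = \left(121 - 67\right) \frac{5 + 8}{4 \left(7 + 8\right)} = 54 \cdot \frac{1}{4} \cdot \frac{1}{15} \cdot 13 = 54 \cdot \frac{13}{60} = \frac{117}{10}$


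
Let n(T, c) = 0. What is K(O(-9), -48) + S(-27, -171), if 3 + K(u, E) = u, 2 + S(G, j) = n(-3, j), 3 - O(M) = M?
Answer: 7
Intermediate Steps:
O(M) = 3 - M
S(G, j) = -2 (S(G, j) = -2 + 0 = -2)
K(u, E) = -3 + u
K(O(-9), -48) + S(-27, -171) = (-3 + (3 - 1*(-9))) - 2 = (-3 + (3 + 9)) - 2 = (-3 + 12) - 2 = 9 - 2 = 7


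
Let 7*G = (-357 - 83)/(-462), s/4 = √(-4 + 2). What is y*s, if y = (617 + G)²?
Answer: 32919747844*I*√2/21609 ≈ 2.1545e+6*I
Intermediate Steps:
s = 4*I*√2 (s = 4*√(-4 + 2) = 4*√(-2) = 4*(I*√2) = 4*I*√2 ≈ 5.6569*I)
G = 20/147 (G = ((-357 - 83)/(-462))/7 = (-440*(-1/462))/7 = (⅐)*(20/21) = 20/147 ≈ 0.13605)
y = 8229936961/21609 (y = (617 + 20/147)² = (90719/147)² = 8229936961/21609 ≈ 3.8086e+5)
y*s = 8229936961*(4*I*√2)/21609 = 32919747844*I*√2/21609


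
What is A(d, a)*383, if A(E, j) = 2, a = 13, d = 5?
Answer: 766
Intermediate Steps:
A(d, a)*383 = 2*383 = 766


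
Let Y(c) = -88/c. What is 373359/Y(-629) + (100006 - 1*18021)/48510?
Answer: 9415067749/3528 ≈ 2.6687e+6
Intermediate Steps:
373359/Y(-629) + (100006 - 1*18021)/48510 = 373359/((-88/(-629))) + (100006 - 1*18021)/48510 = 373359/((-88*(-1/629))) + (100006 - 18021)*(1/48510) = 373359/(88/629) + 81985*(1/48510) = 373359*(629/88) + 16397/9702 = 234842811/88 + 16397/9702 = 9415067749/3528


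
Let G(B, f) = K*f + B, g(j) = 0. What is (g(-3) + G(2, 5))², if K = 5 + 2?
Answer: 1369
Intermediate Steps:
K = 7
G(B, f) = B + 7*f (G(B, f) = 7*f + B = B + 7*f)
(g(-3) + G(2, 5))² = (0 + (2 + 7*5))² = (0 + (2 + 35))² = (0 + 37)² = 37² = 1369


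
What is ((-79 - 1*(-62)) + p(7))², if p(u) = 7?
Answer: 100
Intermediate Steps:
((-79 - 1*(-62)) + p(7))² = ((-79 - 1*(-62)) + 7)² = ((-79 + 62) + 7)² = (-17 + 7)² = (-10)² = 100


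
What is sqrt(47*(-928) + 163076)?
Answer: 2*sqrt(29865) ≈ 345.63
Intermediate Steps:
sqrt(47*(-928) + 163076) = sqrt(-43616 + 163076) = sqrt(119460) = 2*sqrt(29865)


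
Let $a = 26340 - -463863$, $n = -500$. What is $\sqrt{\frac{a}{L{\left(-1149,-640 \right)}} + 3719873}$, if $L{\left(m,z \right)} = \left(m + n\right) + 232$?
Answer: $\frac{\sqrt{7468397460446}}{1417} \approx 1928.6$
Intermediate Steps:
$L{\left(m,z \right)} = -268 + m$ ($L{\left(m,z \right)} = \left(m - 500\right) + 232 = \left(-500 + m\right) + 232 = -268 + m$)
$a = 490203$ ($a = 26340 + 463863 = 490203$)
$\sqrt{\frac{a}{L{\left(-1149,-640 \right)}} + 3719873} = \sqrt{\frac{490203}{-268 - 1149} + 3719873} = \sqrt{\frac{490203}{-1417} + 3719873} = \sqrt{490203 \left(- \frac{1}{1417}\right) + 3719873} = \sqrt{- \frac{490203}{1417} + 3719873} = \sqrt{\frac{5270569838}{1417}} = \frac{\sqrt{7468397460446}}{1417}$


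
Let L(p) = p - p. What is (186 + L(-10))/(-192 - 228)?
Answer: -31/70 ≈ -0.44286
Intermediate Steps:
L(p) = 0
(186 + L(-10))/(-192 - 228) = (186 + 0)/(-192 - 228) = 186/(-420) = 186*(-1/420) = -31/70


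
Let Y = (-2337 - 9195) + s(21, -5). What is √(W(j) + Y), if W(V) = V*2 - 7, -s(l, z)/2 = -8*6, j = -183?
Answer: 7*I*√241 ≈ 108.67*I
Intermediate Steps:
s(l, z) = 96 (s(l, z) = -(-16)*6 = -2*(-48) = 96)
Y = -11436 (Y = (-2337 - 9195) + 96 = -11532 + 96 = -11436)
W(V) = -7 + 2*V (W(V) = 2*V - 7 = -7 + 2*V)
√(W(j) + Y) = √((-7 + 2*(-183)) - 11436) = √((-7 - 366) - 11436) = √(-373 - 11436) = √(-11809) = 7*I*√241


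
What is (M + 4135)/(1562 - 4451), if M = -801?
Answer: -3334/2889 ≈ -1.1540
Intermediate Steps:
(M + 4135)/(1562 - 4451) = (-801 + 4135)/(1562 - 4451) = 3334/(-2889) = 3334*(-1/2889) = -3334/2889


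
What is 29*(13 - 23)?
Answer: -290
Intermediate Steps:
29*(13 - 23) = 29*(-10) = -290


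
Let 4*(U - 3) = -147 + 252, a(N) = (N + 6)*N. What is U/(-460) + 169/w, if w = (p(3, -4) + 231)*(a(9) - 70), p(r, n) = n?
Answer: -4355/83536 ≈ -0.052133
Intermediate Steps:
a(N) = N*(6 + N) (a(N) = (6 + N)*N = N*(6 + N))
U = 117/4 (U = 3 + (-147 + 252)/4 = 3 + (¼)*105 = 3 + 105/4 = 117/4 ≈ 29.250)
w = 14755 (w = (-4 + 231)*(9*(6 + 9) - 70) = 227*(9*15 - 70) = 227*(135 - 70) = 227*65 = 14755)
U/(-460) + 169/w = (117/4)/(-460) + 169/14755 = (117/4)*(-1/460) + 169*(1/14755) = -117/1840 + 13/1135 = -4355/83536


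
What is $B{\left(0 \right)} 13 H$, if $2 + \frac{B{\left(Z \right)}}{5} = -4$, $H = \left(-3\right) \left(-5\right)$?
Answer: $-5850$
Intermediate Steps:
$H = 15$
$B{\left(Z \right)} = -30$ ($B{\left(Z \right)} = -10 + 5 \left(-4\right) = -10 - 20 = -30$)
$B{\left(0 \right)} 13 H = \left(-30\right) 13 \cdot 15 = \left(-390\right) 15 = -5850$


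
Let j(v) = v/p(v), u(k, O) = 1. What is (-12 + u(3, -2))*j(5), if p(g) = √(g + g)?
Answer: -11*√10/2 ≈ -17.393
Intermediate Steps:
p(g) = √2*√g (p(g) = √(2*g) = √2*√g)
j(v) = √2*√v/2 (j(v) = v/((√2*√v)) = v*(√2/(2*√v)) = √2*√v/2)
(-12 + u(3, -2))*j(5) = (-12 + 1)*(√2*√5/2) = -11*√10/2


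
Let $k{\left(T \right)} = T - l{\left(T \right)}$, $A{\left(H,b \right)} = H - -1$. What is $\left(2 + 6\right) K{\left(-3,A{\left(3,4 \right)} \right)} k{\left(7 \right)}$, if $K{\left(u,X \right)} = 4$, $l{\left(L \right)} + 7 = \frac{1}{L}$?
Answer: $\frac{3104}{7} \approx 443.43$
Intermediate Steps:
$l{\left(L \right)} = -7 + \frac{1}{L}$
$A{\left(H,b \right)} = 1 + H$ ($A{\left(H,b \right)} = H + 1 = 1 + H$)
$k{\left(T \right)} = 7 + T - \frac{1}{T}$ ($k{\left(T \right)} = T - \left(-7 + \frac{1}{T}\right) = T + \left(7 - \frac{1}{T}\right) = 7 + T - \frac{1}{T}$)
$\left(2 + 6\right) K{\left(-3,A{\left(3,4 \right)} \right)} k{\left(7 \right)} = \left(2 + 6\right) 4 \left(7 + 7 - \frac{1}{7}\right) = 8 \cdot 4 \left(7 + 7 - \frac{1}{7}\right) = 32 \left(7 + 7 - \frac{1}{7}\right) = 32 \cdot \frac{97}{7} = \frac{3104}{7}$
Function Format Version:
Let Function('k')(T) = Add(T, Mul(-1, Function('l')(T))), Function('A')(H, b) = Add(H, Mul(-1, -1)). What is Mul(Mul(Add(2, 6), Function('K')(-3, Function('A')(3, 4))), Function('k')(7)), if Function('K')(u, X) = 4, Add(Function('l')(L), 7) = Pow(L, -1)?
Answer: Rational(3104, 7) ≈ 443.43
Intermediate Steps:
Function('l')(L) = Add(-7, Pow(L, -1))
Function('A')(H, b) = Add(1, H) (Function('A')(H, b) = Add(H, 1) = Add(1, H))
Function('k')(T) = Add(7, T, Mul(-1, Pow(T, -1))) (Function('k')(T) = Add(T, Mul(-1, Add(-7, Pow(T, -1)))) = Add(T, Add(7, Mul(-1, Pow(T, -1)))) = Add(7, T, Mul(-1, Pow(T, -1))))
Mul(Mul(Add(2, 6), Function('K')(-3, Function('A')(3, 4))), Function('k')(7)) = Mul(Mul(Add(2, 6), 4), Add(7, 7, Mul(-1, Pow(7, -1)))) = Mul(Mul(8, 4), Add(7, 7, Mul(-1, Rational(1, 7)))) = Mul(32, Add(7, 7, Rational(-1, 7))) = Mul(32, Rational(97, 7)) = Rational(3104, 7)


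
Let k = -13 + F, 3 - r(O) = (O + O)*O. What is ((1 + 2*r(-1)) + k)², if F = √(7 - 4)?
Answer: (-10 + √3)² ≈ 68.359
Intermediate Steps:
r(O) = 3 - 2*O² (r(O) = 3 - (O + O)*O = 3 - 2*O*O = 3 - 2*O²)
F = √3 ≈ 1.7320
k = -13 + √3 ≈ -11.268
((1 + 2*r(-1)) + k)² = ((1 + 2*(3 - 2*(-1)²)) + (-13 + √3))² = ((1 + 2*(3 - 2*1)) + (-13 + √3))² = ((1 + 2*(3 - 2)) + (-13 + √3))² = ((1 + 2*1) + (-13 + √3))² = ((1 + 2) + (-13 + √3))² = (3 + (-13 + √3))² = (-10 + √3)²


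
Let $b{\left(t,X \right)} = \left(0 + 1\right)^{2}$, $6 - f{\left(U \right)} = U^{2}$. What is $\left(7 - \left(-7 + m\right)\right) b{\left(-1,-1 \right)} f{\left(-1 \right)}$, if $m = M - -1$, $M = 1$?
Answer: $60$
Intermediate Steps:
$f{\left(U \right)} = 6 - U^{2}$
$b{\left(t,X \right)} = 1$ ($b{\left(t,X \right)} = 1^{2} = 1$)
$m = 2$ ($m = 1 - -1 = 1 + 1 = 2$)
$\left(7 - \left(-7 + m\right)\right) b{\left(-1,-1 \right)} f{\left(-1 \right)} = \left(7 + \left(7 - 2\right)\right) 1 \left(6 - \left(-1\right)^{2}\right) = \left(7 + \left(7 - 2\right)\right) 1 \left(6 - 1\right) = \left(7 + 5\right) 1 \left(6 - 1\right) = 12 \cdot 1 \cdot 5 = 12 \cdot 5 = 60$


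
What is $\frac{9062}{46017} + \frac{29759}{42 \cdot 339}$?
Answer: $\frac{166493851}{72798894} \approx 2.287$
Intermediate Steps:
$\frac{9062}{46017} + \frac{29759}{42 \cdot 339} = 9062 \cdot \frac{1}{46017} + \frac{29759}{14238} = \frac{9062}{46017} + 29759 \cdot \frac{1}{14238} = \frac{9062}{46017} + \frac{29759}{14238} = \frac{166493851}{72798894}$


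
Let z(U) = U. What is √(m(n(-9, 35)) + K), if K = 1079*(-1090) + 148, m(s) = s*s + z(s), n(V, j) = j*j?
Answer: 16*√1273 ≈ 570.87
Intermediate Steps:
n(V, j) = j²
m(s) = s + s² (m(s) = s*s + s = s² + s = s + s²)
K = -1175962 (K = -1176110 + 148 = -1175962)
√(m(n(-9, 35)) + K) = √(35²*(1 + 35²) - 1175962) = √(1225*(1 + 1225) - 1175962) = √(1225*1226 - 1175962) = √(1501850 - 1175962) = √325888 = 16*√1273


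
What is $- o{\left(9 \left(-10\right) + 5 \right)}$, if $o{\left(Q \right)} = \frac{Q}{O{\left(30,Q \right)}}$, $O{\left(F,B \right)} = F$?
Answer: $\frac{17}{6} \approx 2.8333$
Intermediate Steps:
$o{\left(Q \right)} = \frac{Q}{30}$
$- o{\left(9 \left(-10\right) + 5 \right)} = - \frac{9 \left(-10\right) + 5}{30} = - \frac{-90 + 5}{30} = - \frac{-85}{30} = \left(-1\right) \left(- \frac{17}{6}\right) = \frac{17}{6}$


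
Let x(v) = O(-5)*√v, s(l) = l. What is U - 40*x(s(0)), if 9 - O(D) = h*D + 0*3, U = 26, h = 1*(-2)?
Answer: 26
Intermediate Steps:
h = -2
O(D) = 9 + 2*D (O(D) = 9 - (-2*D + 0*3) = 9 - (-2*D + 0) = 9 - (-2)*D = 9 + 2*D)
x(v) = -√v (x(v) = (9 + 2*(-5))*√v = (9 - 10)*√v = -√v)
U - 40*x(s(0)) = 26 - (-40)*√0 = 26 - (-40)*0 = 26 - 40*0 = 26 + 0 = 26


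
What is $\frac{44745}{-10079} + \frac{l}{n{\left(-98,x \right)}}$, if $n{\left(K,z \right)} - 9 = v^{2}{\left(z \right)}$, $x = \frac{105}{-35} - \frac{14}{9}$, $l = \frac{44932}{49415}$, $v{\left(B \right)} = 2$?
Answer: $- \frac{28291094647}{6474699205} \approx -4.3695$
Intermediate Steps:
$l = \frac{44932}{49415}$ ($l = 44932 \cdot \frac{1}{49415} = \frac{44932}{49415} \approx 0.90928$)
$x = - \frac{41}{9}$ ($x = 105 \left(- \frac{1}{35}\right) - \frac{14}{9} = -3 - \frac{14}{9} = - \frac{41}{9} \approx -4.5556$)
$n{\left(K,z \right)} = 13$ ($n{\left(K,z \right)} = 9 + 2^{2} = 9 + 4 = 13$)
$\frac{44745}{-10079} + \frac{l}{n{\left(-98,x \right)}} = \frac{44745}{-10079} + \frac{44932}{49415 \cdot 13} = 44745 \left(- \frac{1}{10079}\right) + \frac{44932}{49415} \cdot \frac{1}{13} = - \frac{44745}{10079} + \frac{44932}{642395} = - \frac{28291094647}{6474699205}$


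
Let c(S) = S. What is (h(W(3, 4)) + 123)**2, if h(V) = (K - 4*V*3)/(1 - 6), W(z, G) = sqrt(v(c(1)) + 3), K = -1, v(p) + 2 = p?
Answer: 379744/25 + 14784*sqrt(2)/25 ≈ 16026.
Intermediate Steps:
v(p) = -2 + p
W(z, G) = sqrt(2) (W(z, G) = sqrt((-2 + 1) + 3) = sqrt(-1 + 3) = sqrt(2))
h(V) = 1/5 + 12*V/5 (h(V) = (-1 - 4*V*3)/(1 - 6) = (-1 - 12*V)/(-5) = (-1 - 12*V)*(-1/5) = 1/5 + 12*V/5)
(h(W(3, 4)) + 123)**2 = ((1/5 + 12*sqrt(2)/5) + 123)**2 = (616/5 + 12*sqrt(2)/5)**2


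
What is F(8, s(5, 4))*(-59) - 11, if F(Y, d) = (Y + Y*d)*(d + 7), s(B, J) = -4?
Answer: 4237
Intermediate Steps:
F(Y, d) = (7 + d)*(Y + Y*d) (F(Y, d) = (Y + Y*d)*(7 + d) = (7 + d)*(Y + Y*d))
F(8, s(5, 4))*(-59) - 11 = (8*(7 + (-4)² + 8*(-4)))*(-59) - 11 = (8*(7 + 16 - 32))*(-59) - 11 = (8*(-9))*(-59) - 11 = -72*(-59) - 11 = 4248 - 11 = 4237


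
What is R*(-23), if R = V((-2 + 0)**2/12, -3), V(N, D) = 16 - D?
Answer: -437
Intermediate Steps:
R = 19 (R = 16 - 1*(-3) = 16 + 3 = 19)
R*(-23) = 19*(-23) = -437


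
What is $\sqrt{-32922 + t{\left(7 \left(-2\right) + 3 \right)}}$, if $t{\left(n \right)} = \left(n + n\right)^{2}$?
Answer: $7 i \sqrt{662} \approx 180.11 i$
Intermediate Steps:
$t{\left(n \right)} = 4 n^{2}$ ($t{\left(n \right)} = \left(2 n\right)^{2} = 4 n^{2}$)
$\sqrt{-32922 + t{\left(7 \left(-2\right) + 3 \right)}} = \sqrt{-32922 + 4 \left(7 \left(-2\right) + 3\right)^{2}} = \sqrt{-32922 + 4 \left(-14 + 3\right)^{2}} = \sqrt{-32922 + 4 \left(-11\right)^{2}} = \sqrt{-32922 + 4 \cdot 121} = \sqrt{-32922 + 484} = \sqrt{-32438} = 7 i \sqrt{662}$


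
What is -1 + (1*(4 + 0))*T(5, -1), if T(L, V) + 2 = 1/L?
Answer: -41/5 ≈ -8.2000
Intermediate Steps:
T(L, V) = -2 + 1/L
-1 + (1*(4 + 0))*T(5, -1) = -1 + (1*(4 + 0))*(-2 + 1/5) = -1 + (1*4)*(-2 + ⅕) = -1 + 4*(-9/5) = -1 - 36/5 = -41/5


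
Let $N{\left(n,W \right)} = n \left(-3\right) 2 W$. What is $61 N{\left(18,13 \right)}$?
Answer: $-85644$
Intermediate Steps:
$N{\left(n,W \right)} = - 6 W n$ ($N{\left(n,W \right)} = - 3 n 2 W = - 6 W n$)
$61 N{\left(18,13 \right)} = 61 \left(\left(-6\right) 13 \cdot 18\right) = 61 \left(-1404\right) = -85644$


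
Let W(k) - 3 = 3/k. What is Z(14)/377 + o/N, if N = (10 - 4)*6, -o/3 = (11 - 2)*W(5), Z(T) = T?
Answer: -10039/3770 ≈ -2.6629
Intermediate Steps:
W(k) = 3 + 3/k
o = -486/5 (o = -3*(11 - 2)*(3 + 3/5) = -27*(3 + 3*(⅕)) = -27*(3 + ⅗) = -27*18/5 = -3*162/5 = -486/5 ≈ -97.200)
N = 36 (N = 6*6 = 36)
Z(14)/377 + o/N = 14/377 - 486/5/36 = 14*(1/377) - 486/5*1/36 = 14/377 - 27/10 = -10039/3770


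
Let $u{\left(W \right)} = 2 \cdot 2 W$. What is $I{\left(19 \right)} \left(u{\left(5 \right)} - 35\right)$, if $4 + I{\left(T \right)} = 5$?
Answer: $-15$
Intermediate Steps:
$I{\left(T \right)} = 1$ ($I{\left(T \right)} = -4 + 5 = 1$)
$u{\left(W \right)} = 4 W$
$I{\left(19 \right)} \left(u{\left(5 \right)} - 35\right) = 1 \left(4 \cdot 5 - 35\right) = 1 \left(20 - 35\right) = 1 \left(-15\right) = -15$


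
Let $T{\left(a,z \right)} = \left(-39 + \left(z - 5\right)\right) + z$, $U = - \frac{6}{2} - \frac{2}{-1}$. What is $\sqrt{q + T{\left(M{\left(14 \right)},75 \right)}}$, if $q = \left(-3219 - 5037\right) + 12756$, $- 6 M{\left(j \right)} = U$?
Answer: $7 \sqrt{94} \approx 67.868$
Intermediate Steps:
$U = -1$ ($U = \left(-6\right) \frac{1}{2} - -2 = -3 + 2 = -1$)
$M{\left(j \right)} = \frac{1}{6}$ ($M{\left(j \right)} = \left(- \frac{1}{6}\right) \left(-1\right) = \frac{1}{6}$)
$T{\left(a,z \right)} = -44 + 2 z$ ($T{\left(a,z \right)} = \left(-39 + \left(-5 + z\right)\right) + z = \left(-44 + z\right) + z = -44 + 2 z$)
$q = 4500$ ($q = -8256 + 12756 = 4500$)
$\sqrt{q + T{\left(M{\left(14 \right)},75 \right)}} = \sqrt{4500 + \left(-44 + 2 \cdot 75\right)} = \sqrt{4500 + \left(-44 + 150\right)} = \sqrt{4500 + 106} = \sqrt{4606} = 7 \sqrt{94}$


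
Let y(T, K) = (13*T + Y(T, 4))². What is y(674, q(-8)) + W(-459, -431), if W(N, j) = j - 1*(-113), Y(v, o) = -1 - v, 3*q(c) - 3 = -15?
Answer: 65399251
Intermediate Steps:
q(c) = -4 (q(c) = 1 + (⅓)*(-15) = 1 - 5 = -4)
W(N, j) = 113 + j (W(N, j) = j + 113 = 113 + j)
y(T, K) = (-1 + 12*T)² (y(T, K) = (13*T + (-1 - T))² = (-1 + 12*T)²)
y(674, q(-8)) + W(-459, -431) = (-1 + 12*674)² + (113 - 431) = (-1 + 8088)² - 318 = 8087² - 318 = 65399569 - 318 = 65399251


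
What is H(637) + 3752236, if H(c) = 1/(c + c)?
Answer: 4780348665/1274 ≈ 3.7522e+6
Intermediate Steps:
H(c) = 1/(2*c)
H(637) + 3752236 = (½)/637 + 3752236 = (½)*(1/637) + 3752236 = 1/1274 + 3752236 = 4780348665/1274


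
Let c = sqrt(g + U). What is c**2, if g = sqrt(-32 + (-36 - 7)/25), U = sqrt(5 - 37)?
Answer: I*(sqrt(843) + 20*sqrt(2))/5 ≈ 11.464*I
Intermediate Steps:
U = 4*I*sqrt(2) (U = sqrt(-32) = 4*I*sqrt(2) ≈ 5.6569*I)
g = I*sqrt(843)/5 (g = sqrt(-32 - 43*1/25) = sqrt(-32 - 43/25) = sqrt(-843/25) = I*sqrt(843)/5 ≈ 5.8069*I)
c = sqrt(4*I*sqrt(2) + I*sqrt(843)/5) (c = sqrt(I*sqrt(843)/5 + 4*I*sqrt(2)) = sqrt(4*I*sqrt(2) + I*sqrt(843)/5) ≈ 2.3941 + 2.3941*I)
c**2 = (sqrt(5)*sqrt(I)*sqrt(sqrt(843) + 20*sqrt(2))/5)**2 = I*(sqrt(843) + 20*sqrt(2))/5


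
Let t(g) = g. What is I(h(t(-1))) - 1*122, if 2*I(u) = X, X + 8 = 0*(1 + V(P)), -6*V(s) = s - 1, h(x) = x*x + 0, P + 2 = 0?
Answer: -126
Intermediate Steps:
P = -2 (P = -2 + 0 = -2)
h(x) = x**2 (h(x) = x**2 + 0 = x**2)
V(s) = 1/6 - s/6 (V(s) = -(s - 1)/6 = -(-1 + s)/6 = 1/6 - s/6)
X = -8 (X = -8 + 0*(1 + (1/6 - 1/6*(-2))) = -8 + 0*(1 + (1/6 + 1/3)) = -8 + 0*(1 + 1/2) = -8 + 0*(3/2) = -8 + 0 = -8)
I(u) = -4 (I(u) = (1/2)*(-8) = -4)
I(h(t(-1))) - 1*122 = -4 - 1*122 = -4 - 122 = -126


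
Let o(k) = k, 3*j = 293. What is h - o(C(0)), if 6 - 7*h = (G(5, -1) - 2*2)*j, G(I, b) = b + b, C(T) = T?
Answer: 592/7 ≈ 84.571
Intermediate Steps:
j = 293/3 (j = (1/3)*293 = 293/3 ≈ 97.667)
G(I, b) = 2*b
h = 592/7 (h = 6/7 - (2*(-1) - 2*2)*293/(7*3) = 6/7 - (-2 - 4)*293/(7*3) = 6/7 - (-6)*293/(7*3) = 6/7 - 1/7*(-586) = 6/7 + 586/7 = 592/7 ≈ 84.571)
h - o(C(0)) = 592/7 - 1*0 = 592/7 + 0 = 592/7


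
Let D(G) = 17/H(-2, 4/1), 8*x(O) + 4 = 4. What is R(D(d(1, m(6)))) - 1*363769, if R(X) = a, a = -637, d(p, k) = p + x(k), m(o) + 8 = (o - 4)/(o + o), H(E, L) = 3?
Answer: -364406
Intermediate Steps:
x(O) = 0 (x(O) = -½ + (⅛)*4 = -½ + ½ = 0)
m(o) = -8 + (-4 + o)/(2*o) (m(o) = -8 + (o - 4)/(o + o) = -8 + (-4 + o)/((2*o)) = -8 + (-4 + o)*(1/(2*o)) = -8 + (-4 + o)/(2*o))
d(p, k) = p (d(p, k) = p + 0 = p)
D(G) = 17/3
R(X) = -637
R(D(d(1, m(6)))) - 1*363769 = -637 - 1*363769 = -637 - 363769 = -364406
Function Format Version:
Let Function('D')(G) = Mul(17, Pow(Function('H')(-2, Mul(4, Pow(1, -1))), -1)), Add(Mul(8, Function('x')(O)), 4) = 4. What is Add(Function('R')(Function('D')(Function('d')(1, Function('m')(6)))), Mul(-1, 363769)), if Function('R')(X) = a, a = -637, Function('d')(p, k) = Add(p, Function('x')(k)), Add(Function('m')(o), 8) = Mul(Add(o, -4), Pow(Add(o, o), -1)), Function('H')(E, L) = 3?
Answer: -364406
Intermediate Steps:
Function('x')(O) = 0 (Function('x')(O) = Add(Rational(-1, 2), Mul(Rational(1, 8), 4)) = Add(Rational(-1, 2), Rational(1, 2)) = 0)
Function('m')(o) = Add(-8, Mul(Rational(1, 2), Pow(o, -1), Add(-4, o))) (Function('m')(o) = Add(-8, Mul(Add(o, -4), Pow(Add(o, o), -1))) = Add(-8, Mul(Add(-4, o), Pow(Mul(2, o), -1))) = Add(-8, Mul(Add(-4, o), Mul(Rational(1, 2), Pow(o, -1)))) = Add(-8, Mul(Rational(1, 2), Pow(o, -1), Add(-4, o))))
Function('d')(p, k) = p (Function('d')(p, k) = Add(p, 0) = p)
Function('D')(G) = Rational(17, 3) (Function('D')(G) = Mul(17, Pow(3, -1)) = Mul(17, Rational(1, 3)) = Rational(17, 3))
Function('R')(X) = -637
Add(Function('R')(Function('D')(Function('d')(1, Function('m')(6)))), Mul(-1, 363769)) = Add(-637, Mul(-1, 363769)) = Add(-637, -363769) = -364406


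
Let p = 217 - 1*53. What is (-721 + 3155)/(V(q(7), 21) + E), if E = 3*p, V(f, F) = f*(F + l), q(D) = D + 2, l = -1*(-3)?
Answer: 1217/354 ≈ 3.4379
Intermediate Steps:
l = 3
q(D) = 2 + D
V(f, F) = f*(3 + F) (V(f, F) = f*(F + 3) = f*(3 + F))
p = 164 (p = 217 - 53 = 164)
E = 492 (E = 3*164 = 492)
(-721 + 3155)/(V(q(7), 21) + E) = (-721 + 3155)/((2 + 7)*(3 + 21) + 492) = 2434/(9*24 + 492) = 2434/(216 + 492) = 2434/708 = 2434*(1/708) = 1217/354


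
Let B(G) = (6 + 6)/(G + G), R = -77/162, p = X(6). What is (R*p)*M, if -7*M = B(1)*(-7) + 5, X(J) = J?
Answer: -407/27 ≈ -15.074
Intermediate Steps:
p = 6
R = -77/162 (R = -77*1/162 = -77/162 ≈ -0.47531)
B(G) = 6/G (B(G) = 12/((2*G)) = 12*(1/(2*G)) = 6/G)
M = 37/7 (M = -((6/1)*(-7) + 5)/7 = -((6*1)*(-7) + 5)/7 = -(6*(-7) + 5)/7 = -(-42 + 5)/7 = -1/7*(-37) = 37/7 ≈ 5.2857)
(R*p)*M = -77/162*6*(37/7) = -77/27*37/7 = -407/27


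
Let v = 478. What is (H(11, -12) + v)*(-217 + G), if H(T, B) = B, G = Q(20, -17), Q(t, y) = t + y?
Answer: -99724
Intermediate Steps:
G = 3 (G = 20 - 17 = 3)
(H(11, -12) + v)*(-217 + G) = (-12 + 478)*(-217 + 3) = 466*(-214) = -99724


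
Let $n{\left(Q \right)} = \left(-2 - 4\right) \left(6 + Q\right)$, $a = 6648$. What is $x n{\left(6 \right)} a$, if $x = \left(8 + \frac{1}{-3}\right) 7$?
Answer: $-25687872$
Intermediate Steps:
$x = \frac{161}{3}$ ($x = \left(8 - \frac{1}{3}\right) 7 = \frac{23}{3} \cdot 7 = \frac{161}{3} \approx 53.667$)
$n{\left(Q \right)} = -36 - 6 Q$ ($n{\left(Q \right)} = - 6 \left(6 + Q\right) = -36 - 6 Q$)
$x n{\left(6 \right)} a = \frac{161 \left(-36 - 36\right) 6648}{3} = \frac{161 \left(\left(-72\right) 6648\right)}{3} = \frac{161}{3} \left(-478656\right) = -25687872$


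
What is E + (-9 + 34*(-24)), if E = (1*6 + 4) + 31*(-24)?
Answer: -1559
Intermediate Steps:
E = -734 (E = (6 + 4) - 744 = 10 - 744 = -734)
E + (-9 + 34*(-24)) = -734 + (-9 + 34*(-24)) = -734 + (-9 - 816) = -734 - 825 = -1559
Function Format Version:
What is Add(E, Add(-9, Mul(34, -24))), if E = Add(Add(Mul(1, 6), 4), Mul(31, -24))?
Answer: -1559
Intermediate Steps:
E = -734 (E = Add(Add(6, 4), -744) = Add(10, -744) = -734)
Add(E, Add(-9, Mul(34, -24))) = Add(-734, Add(-9, Mul(34, -24))) = Add(-734, Add(-9, -816)) = Add(-734, -825) = -1559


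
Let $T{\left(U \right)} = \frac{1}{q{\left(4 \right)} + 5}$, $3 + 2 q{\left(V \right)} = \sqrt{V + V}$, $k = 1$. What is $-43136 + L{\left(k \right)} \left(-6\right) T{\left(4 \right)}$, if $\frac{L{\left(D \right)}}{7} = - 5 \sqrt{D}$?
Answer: $- \frac{1765636}{41} - \frac{840 \sqrt{2}}{41} \approx -43093.0$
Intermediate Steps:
$q{\left(V \right)} = - \frac{3}{2} + \frac{\sqrt{2} \sqrt{V}}{2}$ ($q{\left(V \right)} = - \frac{3}{2} + \frac{\sqrt{V + V}}{2} = - \frac{3}{2} + \frac{\sqrt{2 V}}{2} = - \frac{3}{2} + \frac{\sqrt{2} \sqrt{V}}{2}$)
$T{\left(U \right)} = \frac{1}{\frac{7}{2} + \sqrt{2}}$ ($T{\left(U \right)} = \frac{1}{\left(- \frac{3}{2} + \frac{\sqrt{2} \sqrt{4}}{2}\right) + 5} = \frac{1}{\left(- \frac{3}{2} + \frac{1}{2} \sqrt{2} \cdot 2\right) + 5} = \frac{1}{\left(- \frac{3}{2} + \sqrt{2}\right) + 5} = \frac{1}{\frac{7}{2} + \sqrt{2}}$)
$L{\left(D \right)} = - 35 \sqrt{D}$ ($L{\left(D \right)} = 7 \left(- 5 \sqrt{D}\right) = - 35 \sqrt{D}$)
$-43136 + L{\left(k \right)} \left(-6\right) T{\left(4 \right)} = -43136 + - 35 \sqrt{1} \left(-6\right) \left(\frac{14}{41} - \frac{4 \sqrt{2}}{41}\right) = -43136 + \left(-35\right) 1 \left(-6\right) \left(\frac{14}{41} - \frac{4 \sqrt{2}}{41}\right) = -43136 + \left(-35\right) \left(-6\right) \left(\frac{14}{41} - \frac{4 \sqrt{2}}{41}\right) = -43136 + 210 \left(\frac{14}{41} - \frac{4 \sqrt{2}}{41}\right) = -43136 + \left(\frac{2940}{41} - \frac{840 \sqrt{2}}{41}\right) = - \frac{1765636}{41} - \frac{840 \sqrt{2}}{41}$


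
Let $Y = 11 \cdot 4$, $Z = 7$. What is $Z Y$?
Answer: $308$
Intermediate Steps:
$Y = 44$
$Z Y = 7 \cdot 44 = 308$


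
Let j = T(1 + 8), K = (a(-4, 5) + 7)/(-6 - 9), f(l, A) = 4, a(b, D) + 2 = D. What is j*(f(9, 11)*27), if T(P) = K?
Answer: -72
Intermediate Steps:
a(b, D) = -2 + D
K = -⅔ (K = ((-2 + 5) + 7)/(-6 - 9) = (3 + 7)/(-15) = 10*(-1/15) = -⅔ ≈ -0.66667)
T(P) = -⅔
j = -⅔ ≈ -0.66667
j*(f(9, 11)*27) = -8*27/3 = -⅔*108 = -72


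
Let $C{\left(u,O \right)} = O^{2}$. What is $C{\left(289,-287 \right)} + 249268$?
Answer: $331637$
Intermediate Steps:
$C{\left(289,-287 \right)} + 249268 = \left(-287\right)^{2} + 249268 = 82369 + 249268 = 331637$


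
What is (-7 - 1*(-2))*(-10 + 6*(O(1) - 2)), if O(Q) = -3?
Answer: 200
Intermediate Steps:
(-7 - 1*(-2))*(-10 + 6*(O(1) - 2)) = (-7 - 1*(-2))*(-10 + 6*(-3 - 2)) = (-7 + 2)*(-10 + 6*(-5)) = -5*(-10 - 30) = -5*(-40) = 200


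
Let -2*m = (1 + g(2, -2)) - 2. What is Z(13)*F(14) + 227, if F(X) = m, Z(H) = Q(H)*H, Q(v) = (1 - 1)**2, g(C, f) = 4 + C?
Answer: 227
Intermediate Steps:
Q(v) = 0 (Q(v) = 0**2 = 0)
Z(H) = 0 (Z(H) = 0*H = 0)
m = -5/2 (m = -((1 + (4 + 2)) - 2)/2 = -((1 + 6) - 2)/2 = -(7 - 2)/2 = -1/2*5 = -5/2 ≈ -2.5000)
F(X) = -5/2
Z(13)*F(14) + 227 = 0*(-5/2) + 227 = 0 + 227 = 227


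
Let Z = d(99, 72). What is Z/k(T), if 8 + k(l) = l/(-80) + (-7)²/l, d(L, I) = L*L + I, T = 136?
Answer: -2237880/2117 ≈ -1057.1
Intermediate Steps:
d(L, I) = I + L² (d(L, I) = L² + I = I + L²)
k(l) = -8 + 49/l - l/80 (k(l) = -8 + (l/(-80) + (-7)²/l) = -8 + (l*(-1/80) + 49/l) = -8 + (-l/80 + 49/l) = -8 + (49/l - l/80) = -8 + 49/l - l/80)
Z = 9873 (Z = 72 + 99² = 72 + 9801 = 9873)
Z/k(T) = 9873/(-8 + 49/136 - 1/80*136) = 9873/(-8 + 49*(1/136) - 17/10) = 9873/(-8 + 49/136 - 17/10) = 9873/(-6351/680) = 9873*(-680/6351) = -2237880/2117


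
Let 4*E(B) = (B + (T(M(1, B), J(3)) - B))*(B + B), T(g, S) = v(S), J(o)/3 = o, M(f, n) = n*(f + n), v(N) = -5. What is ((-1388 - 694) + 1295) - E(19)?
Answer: -1479/2 ≈ -739.50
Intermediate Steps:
J(o) = 3*o
T(g, S) = -5
E(B) = -5*B/2 (E(B) = ((B + (-5 - B))*(B + B))/4 = (-10*B)/4 = -5*B/2)
((-1388 - 694) + 1295) - E(19) = ((-1388 - 694) + 1295) - (-5)*19/2 = (-2082 + 1295) - 1*(-95/2) = -787 + 95/2 = -1479/2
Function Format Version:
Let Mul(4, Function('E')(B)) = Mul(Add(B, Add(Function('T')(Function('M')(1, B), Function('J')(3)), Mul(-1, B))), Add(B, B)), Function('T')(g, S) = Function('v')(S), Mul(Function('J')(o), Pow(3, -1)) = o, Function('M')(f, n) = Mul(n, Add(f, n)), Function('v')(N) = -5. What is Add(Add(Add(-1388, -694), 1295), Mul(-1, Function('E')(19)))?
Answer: Rational(-1479, 2) ≈ -739.50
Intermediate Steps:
Function('J')(o) = Mul(3, o)
Function('T')(g, S) = -5
Function('E')(B) = Mul(Rational(-5, 2), B) (Function('E')(B) = Mul(Rational(1, 4), Mul(Add(B, Add(-5, Mul(-1, B))), Add(B, B))) = Mul(Rational(1, 4), Mul(-5, Mul(2, B))) = Mul(Rational(1, 4), Mul(-10, B)) = Mul(Rational(-5, 2), B))
Add(Add(Add(-1388, -694), 1295), Mul(-1, Function('E')(19))) = Add(Add(Add(-1388, -694), 1295), Mul(-1, Mul(Rational(-5, 2), 19))) = Add(Add(-2082, 1295), Mul(-1, Rational(-95, 2))) = Add(-787, Rational(95, 2)) = Rational(-1479, 2)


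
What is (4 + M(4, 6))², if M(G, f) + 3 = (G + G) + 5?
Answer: 196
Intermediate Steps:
M(G, f) = 2 + 2*G (M(G, f) = -3 + ((G + G) + 5) = -3 + (2*G + 5) = -3 + (5 + 2*G) = 2 + 2*G)
(4 + M(4, 6))² = (4 + (2 + 2*4))² = (4 + (2 + 8))² = (4 + 10)² = 14² = 196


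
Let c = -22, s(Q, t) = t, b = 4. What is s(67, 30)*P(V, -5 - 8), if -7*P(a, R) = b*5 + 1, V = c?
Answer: -90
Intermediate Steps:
V = -22
P(a, R) = -3 (P(a, R) = -(4*5 + 1)/7 = -(20 + 1)/7 = -⅐*21 = -3)
s(67, 30)*P(V, -5 - 8) = 30*(-3) = -90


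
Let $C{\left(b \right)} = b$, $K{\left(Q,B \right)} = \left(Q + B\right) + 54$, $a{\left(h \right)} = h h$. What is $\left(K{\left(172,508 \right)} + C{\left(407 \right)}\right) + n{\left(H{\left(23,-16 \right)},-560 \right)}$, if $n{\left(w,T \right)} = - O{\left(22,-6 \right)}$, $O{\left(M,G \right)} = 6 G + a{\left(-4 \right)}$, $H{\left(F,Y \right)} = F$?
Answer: $1161$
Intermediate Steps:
$a{\left(h \right)} = h^{2}$
$O{\left(M,G \right)} = 16 + 6 G$ ($O{\left(M,G \right)} = 6 G + \left(-4\right)^{2} = 6 G + 16 = 16 + 6 G$)
$K{\left(Q,B \right)} = 54 + B + Q$ ($K{\left(Q,B \right)} = \left(B + Q\right) + 54 = 54 + B + Q$)
$n{\left(w,T \right)} = 20$ ($n{\left(w,T \right)} = - (16 + 6 \left(-6\right)) = - (16 - 36) = \left(-1\right) \left(-20\right) = 20$)
$\left(K{\left(172,508 \right)} + C{\left(407 \right)}\right) + n{\left(H{\left(23,-16 \right)},-560 \right)} = \left(\left(54 + 508 + 172\right) + 407\right) + 20 = \left(734 + 407\right) + 20 = 1141 + 20 = 1161$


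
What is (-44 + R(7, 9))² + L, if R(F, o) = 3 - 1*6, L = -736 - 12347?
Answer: -10874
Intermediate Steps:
L = -13083
R(F, o) = -3 (R(F, o) = 3 - 6 = -3)
(-44 + R(7, 9))² + L = (-44 - 3)² - 13083 = (-47)² - 13083 = 2209 - 13083 = -10874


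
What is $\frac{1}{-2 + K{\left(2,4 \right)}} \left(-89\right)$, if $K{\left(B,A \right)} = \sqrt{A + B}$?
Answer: $-89 - \frac{89 \sqrt{6}}{2} \approx -198.0$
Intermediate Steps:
$\frac{1}{-2 + K{\left(2,4 \right)}} \left(-89\right) = \frac{1}{-2 + \sqrt{4 + 2}} \left(-89\right) = \frac{1}{-2 + \sqrt{6}} \left(-89\right) = - \frac{89}{-2 + \sqrt{6}}$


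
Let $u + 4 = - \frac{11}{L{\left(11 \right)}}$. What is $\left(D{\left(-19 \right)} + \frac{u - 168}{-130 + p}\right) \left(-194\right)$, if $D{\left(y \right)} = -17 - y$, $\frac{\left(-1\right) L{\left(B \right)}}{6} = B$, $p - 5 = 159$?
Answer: $\frac{60431}{102} \approx 592.46$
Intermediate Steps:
$p = 164$ ($p = 5 + 159 = 164$)
$L{\left(B \right)} = - 6 B$
$u = - \frac{23}{6}$ ($u = -4 - \frac{11}{\left(-6\right) 11} = -4 - \frac{11}{-66} = -4 - - \frac{1}{6} = -4 + \frac{1}{6} = - \frac{23}{6} \approx -3.8333$)
$\left(D{\left(-19 \right)} + \frac{u - 168}{-130 + p}\right) \left(-194\right) = \left(\left(-17 - -19\right) + \frac{- \frac{23}{6} - 168}{-130 + 164}\right) \left(-194\right) = \left(\left(-17 + 19\right) - \frac{1031}{6 \cdot 34}\right) \left(-194\right) = \left(2 - \frac{1031}{204}\right) \left(-194\right) = \left(- \frac{623}{204}\right) \left(-194\right) = \frac{60431}{102}$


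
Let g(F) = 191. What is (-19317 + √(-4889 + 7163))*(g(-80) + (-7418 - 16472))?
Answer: 457793583 - 23699*√2274 ≈ 4.5666e+8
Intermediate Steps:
(-19317 + √(-4889 + 7163))*(g(-80) + (-7418 - 16472)) = (-19317 + √(-4889 + 7163))*(191 + (-7418 - 16472)) = (-19317 + √2274)*(191 - 23890) = (-19317 + √2274)*(-23699) = 457793583 - 23699*√2274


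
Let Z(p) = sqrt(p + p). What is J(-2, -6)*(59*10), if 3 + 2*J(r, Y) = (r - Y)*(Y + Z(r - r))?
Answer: -7965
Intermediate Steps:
Z(p) = sqrt(2)*sqrt(p) (Z(p) = sqrt(2*p) = sqrt(2)*sqrt(p))
J(r, Y) = -3/2 + Y*(r - Y)/2 (J(r, Y) = -3/2 + ((r - Y)*(Y + sqrt(2)*sqrt(r - r)))/2 = -3/2 + ((r - Y)*(Y + sqrt(2)*sqrt(0)))/2 = -3/2 + ((r - Y)*(Y + sqrt(2)*0))/2 = -3/2 + ((r - Y)*(Y + 0))/2 = -3/2 + ((r - Y)*Y)/2 = -3/2 + (Y*(r - Y))/2 = -3/2 + Y*(r - Y)/2)
J(-2, -6)*(59*10) = (-3/2 - 1/2*(-6)**2 + (1/2)*(-6)*(-2))*(59*10) = (-3/2 - 1/2*36 + 6)*590 = (-3/2 - 18 + 6)*590 = -27/2*590 = -7965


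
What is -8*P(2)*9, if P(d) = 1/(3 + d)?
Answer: -72/5 ≈ -14.400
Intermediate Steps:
-8*P(2)*9 = -8/(3 + 2)*9 = -8/5*9 = -72/5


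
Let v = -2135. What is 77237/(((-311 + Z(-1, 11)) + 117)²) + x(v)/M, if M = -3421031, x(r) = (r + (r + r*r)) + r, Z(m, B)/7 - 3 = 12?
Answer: 228175205127/27097986551 ≈ 8.4204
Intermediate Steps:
Z(m, B) = 105 (Z(m, B) = 21 + 7*12 = 21 + 84 = 105)
x(r) = r² + 3*r (x(r) = (r + (r + r²)) + r = (r² + 2*r) + r = r² + 3*r)
77237/(((-311 + Z(-1, 11)) + 117)²) + x(v)/M = 77237/(((-311 + 105) + 117)²) - 2135*(3 - 2135)/(-3421031) = 77237/((-206 + 117)²) - 2135*(-2132)*(-1/3421031) = 77237/((-89)²) + 4551820*(-1/3421031) = 77237/7921 - 4551820/3421031 = 228175205127/27097986551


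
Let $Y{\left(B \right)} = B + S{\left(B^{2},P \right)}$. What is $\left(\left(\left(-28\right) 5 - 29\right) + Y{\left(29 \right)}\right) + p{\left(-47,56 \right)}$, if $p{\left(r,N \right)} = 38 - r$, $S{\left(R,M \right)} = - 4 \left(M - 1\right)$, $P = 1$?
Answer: $-55$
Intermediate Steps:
$S{\left(R,M \right)} = 4 - 4 M$ ($S{\left(R,M \right)} = - 4 \left(-1 + M\right) = 4 - 4 M$)
$Y{\left(B \right)} = B$ ($Y{\left(B \right)} = B + \left(4 - 4\right) = B + 0 = B$)
$\left(\left(\left(-28\right) 5 - 29\right) + Y{\left(29 \right)}\right) + p{\left(-47,56 \right)} = \left(\left(\left(-28\right) 5 - 29\right) + 29\right) + \left(38 - -47\right) = \left(\left(-140 - 29\right) + 29\right) + \left(38 + 47\right) = \left(-169 + 29\right) + 85 = -140 + 85 = -55$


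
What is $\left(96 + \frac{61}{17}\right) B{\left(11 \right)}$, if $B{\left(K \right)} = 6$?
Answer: $\frac{10158}{17} \approx 597.53$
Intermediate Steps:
$\left(96 + \frac{61}{17}\right) B{\left(11 \right)} = \left(96 + \frac{61}{17}\right) 6 = \frac{1693}{17} \cdot 6 = \frac{10158}{17}$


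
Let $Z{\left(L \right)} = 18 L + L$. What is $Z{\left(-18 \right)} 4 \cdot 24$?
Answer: $-32832$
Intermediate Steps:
$Z{\left(L \right)} = 19 L$
$Z{\left(-18 \right)} 4 \cdot 24 = 19 \left(-18\right) 4 \cdot 24 = \left(-342\right) 96 = -32832$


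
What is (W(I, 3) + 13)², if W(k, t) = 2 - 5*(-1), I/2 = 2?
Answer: 400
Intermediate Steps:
I = 4 (I = 2*2 = 4)
W(k, t) = 7 (W(k, t) = 2 + 5 = 7)
(W(I, 3) + 13)² = (7 + 13)² = 20² = 400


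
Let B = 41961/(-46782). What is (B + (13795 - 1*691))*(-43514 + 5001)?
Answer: -7869353163757/15594 ≈ -5.0464e+8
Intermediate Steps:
B = -13987/15594 (B = 41961*(-1/46782) = -13987/15594 ≈ -0.89695)
(B + (13795 - 1*691))*(-43514 + 5001) = (-13987/15594 + (13795 - 1*691))*(-43514 + 5001) = (-13987/15594 + (13795 - 691))*(-38513) = (-13987/15594 + 13104)*(-38513) = (204329789/15594)*(-38513) = -7869353163757/15594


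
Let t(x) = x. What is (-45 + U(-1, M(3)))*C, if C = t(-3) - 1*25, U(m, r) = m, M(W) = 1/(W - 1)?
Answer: 1288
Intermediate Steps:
M(W) = 1/(-1 + W)
C = -28 (C = -3 - 1*25 = -3 - 25 = -28)
(-45 + U(-1, M(3)))*C = (-45 - 1)*(-28) = -46*(-28) = 1288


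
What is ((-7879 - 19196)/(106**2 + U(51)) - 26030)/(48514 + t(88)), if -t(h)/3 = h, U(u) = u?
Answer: -58765537/108919550 ≈ -0.53953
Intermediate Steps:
t(h) = -3*h
((-7879 - 19196)/(106**2 + U(51)) - 26030)/(48514 + t(88)) = ((-7879 - 19196)/(106**2 + 51) - 26030)/(48514 - 3*88) = (-27075/(11236 + 51) - 26030)/(48514 - 264) = (-27075/11287 - 26030)/48250 = (-27075*1/11287 - 26030)*(1/48250) = (-27075/11287 - 26030)*(1/48250) = -293827685/11287*1/48250 = -58765537/108919550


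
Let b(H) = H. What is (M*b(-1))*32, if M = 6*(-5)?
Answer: 960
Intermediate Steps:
M = -30
(M*b(-1))*32 = -30*(-1)*32 = 30*32 = 960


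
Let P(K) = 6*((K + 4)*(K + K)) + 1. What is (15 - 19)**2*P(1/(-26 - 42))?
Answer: 1372/289 ≈ 4.7474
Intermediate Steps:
P(K) = 1 + 12*K*(4 + K) (P(K) = 6*((4 + K)*(2*K)) + 1 = 6*(2*K*(4 + K)) + 1 = 12*K*(4 + K) + 1 = 1 + 12*K*(4 + K))
(15 - 19)**2*P(1/(-26 - 42)) = (15 - 19)**2*(1 + 12*(1/(-26 - 42))**2 + 48/(-26 - 42)) = (-4)**2*(1 + 12*(1/(-68))**2 + 48/(-68)) = 16*(1 + 12*(-1/68)**2 + 48*(-1/68)) = 16*(1 + 12*(1/4624) - 12/17) = 16*(1 + 3/1156 - 12/17) = 16*(343/1156) = 1372/289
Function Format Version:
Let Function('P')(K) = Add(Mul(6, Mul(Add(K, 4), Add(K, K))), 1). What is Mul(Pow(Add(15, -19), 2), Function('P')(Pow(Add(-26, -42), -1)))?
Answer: Rational(1372, 289) ≈ 4.7474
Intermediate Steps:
Function('P')(K) = Add(1, Mul(12, K, Add(4, K))) (Function('P')(K) = Add(Mul(6, Mul(Add(4, K), Mul(2, K))), 1) = Add(Mul(6, Mul(2, K, Add(4, K))), 1) = Add(Mul(12, K, Add(4, K)), 1) = Add(1, Mul(12, K, Add(4, K))))
Mul(Pow(Add(15, -19), 2), Function('P')(Pow(Add(-26, -42), -1))) = Mul(Pow(Add(15, -19), 2), Add(1, Mul(12, Pow(Pow(Add(-26, -42), -1), 2)), Mul(48, Pow(Add(-26, -42), -1)))) = Mul(Pow(-4, 2), Add(1, Mul(12, Pow(Pow(-68, -1), 2)), Mul(48, Pow(-68, -1)))) = Mul(16, Add(1, Mul(12, Pow(Rational(-1, 68), 2)), Mul(48, Rational(-1, 68)))) = Mul(16, Add(1, Mul(12, Rational(1, 4624)), Rational(-12, 17))) = Mul(16, Add(1, Rational(3, 1156), Rational(-12, 17))) = Mul(16, Rational(343, 1156)) = Rational(1372, 289)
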